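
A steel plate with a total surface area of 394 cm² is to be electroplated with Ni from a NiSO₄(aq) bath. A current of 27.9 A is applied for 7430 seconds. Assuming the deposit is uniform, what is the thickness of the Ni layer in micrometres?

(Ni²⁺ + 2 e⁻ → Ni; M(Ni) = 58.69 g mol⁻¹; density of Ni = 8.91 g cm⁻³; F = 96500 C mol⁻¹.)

Q = I·t = 27.90 × 7430.0 = 207300 C; n(e⁻) = 2.148 mol.
n(Ni) = n(e⁻)/2 = 1.074 mol, so m = 1.074 × 58.69 = 63.04 g.
Volume = m/ρ = 63.04 / 8.91 = 7.075 cm³.
Thickness = V/A = 7.075 / 394 = 0.0180 cm = 180 μm.

180 μm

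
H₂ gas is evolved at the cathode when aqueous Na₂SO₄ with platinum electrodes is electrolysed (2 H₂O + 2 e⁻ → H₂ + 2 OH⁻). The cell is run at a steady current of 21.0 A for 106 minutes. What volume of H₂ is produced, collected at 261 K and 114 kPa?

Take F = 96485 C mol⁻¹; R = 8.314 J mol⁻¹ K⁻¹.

13.2 L

Q = I·t = 21.00 A × 6360.0 s = 133600 C.
n(e⁻) = Q/F = 133600 / 96485 = 1.384 mol.
2 electrons are transferred per H₂ molecule, so n(H₂) = 1.384 / 2 = 0.6921 mol.
V = nRT/P = (0.6921 × 8.314 × 261) / (114 × 10³ Pa) = 0.0132 m³ = 13.2 L.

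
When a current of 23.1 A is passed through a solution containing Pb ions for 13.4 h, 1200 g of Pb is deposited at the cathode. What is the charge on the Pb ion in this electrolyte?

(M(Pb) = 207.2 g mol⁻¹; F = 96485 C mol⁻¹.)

Q = I·t = 23.10 A × 48240 s = 1114000 C, so n(e⁻) = 1114000/96485 = 11.55 mol.
n(Pb) deposited = 1200 / 207.2 = 5.792 mol.
Electrons per atom = n(e⁻)/n(Pb) = 11.55 / 5.792 = 1.99 ≈ 2, so the ion is Pb²⁺.

+2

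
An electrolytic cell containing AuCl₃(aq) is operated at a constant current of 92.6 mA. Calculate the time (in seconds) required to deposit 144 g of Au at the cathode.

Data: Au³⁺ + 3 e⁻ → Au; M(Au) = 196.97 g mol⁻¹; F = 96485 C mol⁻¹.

2.29 × 10⁶ s

n(Au) = m/M = 144 / 196.97 = 0.7311 mol.
Each Au atom requires 3 electrons, so n(e⁻) = 3 × 0.7311 = 2.193 mol.
Q = n(e⁻)·F = 2.193 × 96485 = 211600 C.
t = Q/I = 211600 / 0.09260 A = 2285000 s.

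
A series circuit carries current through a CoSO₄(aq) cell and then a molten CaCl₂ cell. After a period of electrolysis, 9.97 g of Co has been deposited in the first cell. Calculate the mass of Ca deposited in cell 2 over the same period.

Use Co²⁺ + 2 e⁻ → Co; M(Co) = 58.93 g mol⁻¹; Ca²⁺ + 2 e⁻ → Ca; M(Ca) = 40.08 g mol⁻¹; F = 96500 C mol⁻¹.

6.78 g

n(Co) = 9.97 / 58.93 = 0.1692 mol.
Since Co²⁺ + 2 e⁻ → Co, n(e⁻) passed = 2 × 0.1692 = 0.3384 mol.
Cells in series carry the same charge, so the same 0.3384 mol of electrons passes through cell 2.
Ca²⁺ + 2 e⁻ → Ca, so n(Ca) = 0.3384 / 2 = 0.1692 mol.
m(Ca) = 0.1692 × 40.08 = 6.78 g.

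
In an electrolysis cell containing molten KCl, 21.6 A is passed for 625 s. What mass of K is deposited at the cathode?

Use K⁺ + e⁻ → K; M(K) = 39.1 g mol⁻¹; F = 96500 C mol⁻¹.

Q = I·t = 21.60 A × 625.00 s = 13500 C.
n(e⁻) = Q/F = 13500 / 96500 = 0.1399 mol.
K⁺ + e⁻ → K, so n(K) = n(e⁻)/1 = 0.1399 mol.
m = n·M = 0.1399 × 39.1 = 5.47 g.

5.47 g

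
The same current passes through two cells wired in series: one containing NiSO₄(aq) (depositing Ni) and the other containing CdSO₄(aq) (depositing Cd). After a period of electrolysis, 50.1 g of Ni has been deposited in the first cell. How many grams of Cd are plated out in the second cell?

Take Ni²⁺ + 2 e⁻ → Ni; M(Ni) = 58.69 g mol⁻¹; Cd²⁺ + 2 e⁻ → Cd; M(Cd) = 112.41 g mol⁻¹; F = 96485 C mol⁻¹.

96.0 g

n(Ni) = 50.1 / 58.69 = 0.8536 mol.
Since Ni²⁺ + 2 e⁻ → Ni, n(e⁻) passed = 2 × 0.8536 = 1.707 mol.
Cells in series carry the same charge, so the same 1.707 mol of electrons passes through cell 2.
Cd²⁺ + 2 e⁻ → Cd, so n(Cd) = 1.707 / 2 = 0.8536 mol.
m(Cd) = 0.8536 × 112.41 = 96.0 g.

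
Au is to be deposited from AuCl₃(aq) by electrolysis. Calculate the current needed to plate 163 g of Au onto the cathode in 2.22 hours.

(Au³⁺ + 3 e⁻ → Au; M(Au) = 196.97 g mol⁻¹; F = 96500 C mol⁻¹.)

30.0 A

n(Au) = 163 / 196.97 = 0.8275 mol.
n(e⁻) = 3 × 0.8275 = 2.483 mol.
Q = n(e⁻)·F = 2.483 × 96500 = 239600 C.
I = Q/t = 239600 / 7992.0 s = 30.0 A.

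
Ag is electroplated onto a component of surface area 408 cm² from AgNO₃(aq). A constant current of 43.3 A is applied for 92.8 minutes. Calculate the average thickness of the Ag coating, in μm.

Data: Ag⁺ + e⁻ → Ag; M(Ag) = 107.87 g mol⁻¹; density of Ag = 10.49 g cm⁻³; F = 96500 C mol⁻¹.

630 μm

Q = I·t = 43.30 × 5568.0 = 241100 C; n(e⁻) = 2.498 mol.
n(Ag) = n(e⁻)/1 = 2.498 mol, so m = 2.498 × 107.87 = 269.5 g.
Volume = m/ρ = 269.5 / 10.49 = 25.69 cm³.
Thickness = V/A = 25.69 / 408 = 0.0630 cm = 630 μm.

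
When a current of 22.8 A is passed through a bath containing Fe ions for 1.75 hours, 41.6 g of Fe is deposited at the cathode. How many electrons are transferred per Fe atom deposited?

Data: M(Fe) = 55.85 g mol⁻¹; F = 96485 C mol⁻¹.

2

Q = I·t = 22.80 A × 6300.0 s = 143600 C, so n(e⁻) = 143600/96485 = 1.489 mol.
n(Fe) deposited = 41.6 / 55.85 = 0.7449 mol.
Electrons per atom = n(e⁻)/n(Fe) = 1.489 / 0.7449 = 2.00 ≈ 2, so the ion is Fe²⁺.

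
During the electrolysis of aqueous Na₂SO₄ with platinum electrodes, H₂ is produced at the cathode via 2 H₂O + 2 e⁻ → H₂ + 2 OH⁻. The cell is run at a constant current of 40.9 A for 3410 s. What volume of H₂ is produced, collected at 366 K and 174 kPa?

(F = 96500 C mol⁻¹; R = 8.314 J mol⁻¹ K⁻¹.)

12.6 L

Q = I·t = 40.90 A × 3410.0 s = 139500 C.
n(e⁻) = Q/F = 139500 / 96500 = 1.445 mol.
2 electrons are transferred per H₂ molecule, so n(H₂) = 1.445 / 2 = 0.7226 mol.
V = nRT/P = (0.7226 × 8.314 × 366) / (174 × 10³ Pa) = 0.0126 m³ = 12.6 L.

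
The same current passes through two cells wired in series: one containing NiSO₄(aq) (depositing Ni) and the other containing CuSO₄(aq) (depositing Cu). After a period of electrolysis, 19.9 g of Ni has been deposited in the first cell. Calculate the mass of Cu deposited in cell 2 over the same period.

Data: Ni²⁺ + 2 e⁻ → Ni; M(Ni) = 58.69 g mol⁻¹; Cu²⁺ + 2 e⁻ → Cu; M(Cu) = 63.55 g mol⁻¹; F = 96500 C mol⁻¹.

21.5 g

n(Ni) = 19.9 / 58.69 = 0.3391 mol.
Since Ni²⁺ + 2 e⁻ → Ni, n(e⁻) passed = 2 × 0.3391 = 0.6781 mol.
Cells in series carry the same charge, so the same 0.6781 mol of electrons passes through cell 2.
Cu²⁺ + 2 e⁻ → Cu, so n(Cu) = 0.6781 / 2 = 0.3391 mol.
m(Cu) = 0.3391 × 63.55 = 21.5 g.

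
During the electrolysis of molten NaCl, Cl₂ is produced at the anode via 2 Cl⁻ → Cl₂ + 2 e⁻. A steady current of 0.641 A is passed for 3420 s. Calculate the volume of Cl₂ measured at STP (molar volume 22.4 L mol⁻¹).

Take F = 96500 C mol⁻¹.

0.254 L

Q = I·t = 0.6410 A × 3420.0 s = 2192 C.
n(e⁻) = Q/F = 2192 / 96500 = 0.02272 mol.
2 electrons are transferred per Cl₂ molecule, so n(Cl₂) = 0.02272 / 2 = 0.01136 mol.
V = n × V_m = 0.01136 × 22.4 = 0.254 L.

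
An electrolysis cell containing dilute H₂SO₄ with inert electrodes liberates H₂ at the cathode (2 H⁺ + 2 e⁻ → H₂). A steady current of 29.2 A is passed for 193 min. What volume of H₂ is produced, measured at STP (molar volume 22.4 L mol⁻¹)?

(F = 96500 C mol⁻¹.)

39.2 L

Q = I·t = 29.20 A × 11580 s = 338100 C.
n(e⁻) = Q/F = 338100 / 96500 = 3.504 mol.
2 electrons are transferred per H₂ molecule, so n(H₂) = 3.504 / 2 = 1.752 mol.
V = n × V_m = 1.752 × 22.4 = 39.2 L.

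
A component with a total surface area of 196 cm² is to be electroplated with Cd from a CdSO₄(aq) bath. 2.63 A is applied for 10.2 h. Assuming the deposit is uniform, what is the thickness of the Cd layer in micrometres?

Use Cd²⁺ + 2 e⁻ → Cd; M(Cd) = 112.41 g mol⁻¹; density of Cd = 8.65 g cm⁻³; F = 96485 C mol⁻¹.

332 μm

Q = I·t = 2.630 × 36720 = 96570 C; n(e⁻) = 1.001 mol.
n(Cd) = n(e⁻)/2 = 0.5005 mol, so m = 0.5005 × 112.41 = 56.26 g.
Volume = m/ρ = 56.26 / 8.65 = 6.504 cm³.
Thickness = V/A = 6.504 / 196 = 0.0332 cm = 332 μm.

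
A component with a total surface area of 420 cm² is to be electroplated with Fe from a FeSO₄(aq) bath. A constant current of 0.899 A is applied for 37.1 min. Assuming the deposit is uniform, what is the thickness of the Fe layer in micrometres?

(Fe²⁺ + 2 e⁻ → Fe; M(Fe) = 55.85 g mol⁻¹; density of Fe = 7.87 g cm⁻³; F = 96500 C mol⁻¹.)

1.75 μm

Q = I·t = 0.8990 × 2226.0 = 2001 C; n(e⁻) = 0.02074 mol.
n(Fe) = n(e⁻)/2 = 0.01037 mol, so m = 0.01037 × 55.85 = 0.5791 g.
Volume = m/ρ = 0.5791 / 7.87 = 0.07358 cm³.
Thickness = V/A = 0.07358 / 420 = 1.75 × 10⁻⁴ cm = 1.75 μm.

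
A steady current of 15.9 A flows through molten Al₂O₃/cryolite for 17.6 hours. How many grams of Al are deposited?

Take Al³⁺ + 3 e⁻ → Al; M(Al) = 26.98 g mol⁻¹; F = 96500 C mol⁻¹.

Q = I·t = 15.90 A × 63360 s = 1007000 C.
n(e⁻) = Q/F = 1007000 / 96500 = 10.44 mol.
Al³⁺ + 3 e⁻ → Al, so n(Al) = n(e⁻)/3 = 3.480 mol.
m = n·M = 3.480 × 26.98 = 93.9 g.

93.9 g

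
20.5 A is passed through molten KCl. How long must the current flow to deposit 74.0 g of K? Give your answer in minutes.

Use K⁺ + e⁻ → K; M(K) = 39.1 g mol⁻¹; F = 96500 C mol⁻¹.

n(K) = m/M = 74.0 / 39.1 = 1.893 mol.
Each K atom requires 1 electron, so n(e⁻) = 1 × 1.893 = 1.893 mol.
Q = n(e⁻)·F = 1.893 × 96500 = 182600 C.
t = Q/I = 182600 / 20.50 A = 8909 s = 148 min.

148 min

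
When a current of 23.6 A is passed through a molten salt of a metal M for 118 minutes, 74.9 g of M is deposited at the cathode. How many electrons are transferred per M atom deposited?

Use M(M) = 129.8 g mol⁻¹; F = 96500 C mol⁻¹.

Q = I·t = 23.60 A × 7080.0 s = 167100 C, so n(e⁻) = 167100/96500 = 1.731 mol.
n(M) deposited = 74.9 / 129.8 = 0.5770 mol.
Electrons per atom = n(e⁻)/n(M) = 1.731 / 0.5770 = 3.00 ≈ 3, so the ion is M³⁺.

3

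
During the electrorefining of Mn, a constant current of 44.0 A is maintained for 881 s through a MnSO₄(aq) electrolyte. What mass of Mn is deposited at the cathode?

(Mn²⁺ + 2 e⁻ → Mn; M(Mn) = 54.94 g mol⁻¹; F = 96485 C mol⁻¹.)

Q = I·t = 44.00 A × 881.00 s = 38760 C.
n(e⁻) = Q/F = 38760 / 96485 = 0.4018 mol.
Mn²⁺ + 2 e⁻ → Mn, so n(Mn) = n(e⁻)/2 = 0.2009 mol.
m = n·M = 0.2009 × 54.94 = 11.0 g.

11.0 g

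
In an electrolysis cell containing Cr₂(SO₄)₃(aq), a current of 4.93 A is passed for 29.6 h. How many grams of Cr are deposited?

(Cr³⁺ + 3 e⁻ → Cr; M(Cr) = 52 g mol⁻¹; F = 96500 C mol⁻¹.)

94.4 g

Q = I·t = 4.930 A × 106560 s = 525300 C.
n(e⁻) = Q/F = 525300 / 96500 = 5.444 mol.
Cr³⁺ + 3 e⁻ → Cr, so n(Cr) = n(e⁻)/3 = 1.815 mol.
m = n·M = 1.815 × 52 = 94.4 g.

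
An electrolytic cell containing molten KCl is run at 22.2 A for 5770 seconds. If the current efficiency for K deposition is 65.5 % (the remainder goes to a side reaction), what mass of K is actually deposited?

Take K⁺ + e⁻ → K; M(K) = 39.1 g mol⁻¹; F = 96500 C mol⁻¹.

Q = I·t = 22.20 × 5770.0 = 128100 C.
n(e⁻) = 128100/96500 = 1.327 mol; theoretically n(K) = 1.327/1 = 1.327 mol, m_theo = 51.90 g.
At 65.5 % efficiency, m_actual = 0.655 × 51.90 = 34.0 g.

34.0 g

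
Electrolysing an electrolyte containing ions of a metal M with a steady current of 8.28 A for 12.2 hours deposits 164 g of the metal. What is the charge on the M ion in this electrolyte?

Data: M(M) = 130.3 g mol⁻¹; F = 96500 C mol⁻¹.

Q = I·t = 8.280 A × 43920 s = 363700 C, so n(e⁻) = 363700/96500 = 3.768 mol.
n(M) deposited = 164 / 130.3 = 1.259 mol.
Electrons per atom = n(e⁻)/n(M) = 3.768 / 1.259 = 2.99 ≈ 3, so the ion is M³⁺.

+3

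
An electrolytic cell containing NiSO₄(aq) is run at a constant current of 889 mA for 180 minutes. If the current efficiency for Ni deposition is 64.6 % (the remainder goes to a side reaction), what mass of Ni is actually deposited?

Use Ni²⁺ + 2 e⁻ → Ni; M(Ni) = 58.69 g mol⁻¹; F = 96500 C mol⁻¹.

1.89 g

Q = I·t = 0.8890 × 10800 = 9601 C.
n(e⁻) = 9601/96500 = 0.09949 mol; theoretically n(Ni) = 0.09949/2 = 0.04975 mol, m_theo = 2.920 g.
At 64.6 % efficiency, m_actual = 0.646 × 2.920 = 1.89 g.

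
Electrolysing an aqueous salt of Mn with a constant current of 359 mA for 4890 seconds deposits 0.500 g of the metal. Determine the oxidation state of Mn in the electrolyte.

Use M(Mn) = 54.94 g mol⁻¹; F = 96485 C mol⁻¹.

+2

Q = I·t = 0.3590 A × 4890.0 s = 1756 C, so n(e⁻) = 1756/96485 = 0.01819 mol.
n(Mn) deposited = 0.500 / 54.94 = 0.009101 mol.
Electrons per atom = n(e⁻)/n(Mn) = 0.01819 / 0.009101 = 2.00 ≈ 2, so the ion is Mn²⁺.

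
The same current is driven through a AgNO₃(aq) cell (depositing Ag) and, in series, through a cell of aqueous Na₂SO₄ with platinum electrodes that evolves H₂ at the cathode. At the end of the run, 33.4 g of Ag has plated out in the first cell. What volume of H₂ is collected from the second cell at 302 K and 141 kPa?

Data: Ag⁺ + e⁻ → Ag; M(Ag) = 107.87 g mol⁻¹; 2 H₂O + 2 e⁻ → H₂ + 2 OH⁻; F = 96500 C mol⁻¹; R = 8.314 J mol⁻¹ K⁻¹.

n(Ag) = 33.4 / 107.87 = 0.3096 mol, so n(e⁻) = 1 × 0.3096 = 0.3096 mol.
The cells are in series, so the same 0.3096 mol of electrons passes through the second cell.
2 H₂O + 2 e⁻ → H₂ + 2 OH⁻ — 2 mol e⁻ per mol H₂, so n(H₂) = 0.3096/2 = 0.1548 mol.
V = nRT/P = (0.1548 × 8.314 × 302) / (141 × 10³) = 0.00276 m³ = 2.76 L.

2.76 L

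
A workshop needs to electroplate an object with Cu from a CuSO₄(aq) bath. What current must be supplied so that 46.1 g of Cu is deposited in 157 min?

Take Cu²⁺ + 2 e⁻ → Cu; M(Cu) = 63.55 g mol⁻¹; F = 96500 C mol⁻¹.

n(Cu) = 46.1 / 63.55 = 0.7254 mol.
n(e⁻) = 2 × 0.7254 = 1.451 mol.
Q = n(e⁻)·F = 1.451 × 96500 = 140000 C.
I = Q/t = 140000 / 9420.0 s = 14.9 A.

14.9 A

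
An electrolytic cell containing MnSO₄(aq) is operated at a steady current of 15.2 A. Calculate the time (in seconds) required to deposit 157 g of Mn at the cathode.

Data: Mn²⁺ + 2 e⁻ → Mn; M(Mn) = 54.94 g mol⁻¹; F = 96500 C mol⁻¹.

36300 s

n(Mn) = m/M = 157 / 54.94 = 2.858 mol.
Each Mn atom requires 2 electrons, so n(e⁻) = 2 × 2.858 = 5.715 mol.
Q = n(e⁻)·F = 5.715 × 96500 = 551500 C.
t = Q/I = 551500 / 15.20 A = 36280 s.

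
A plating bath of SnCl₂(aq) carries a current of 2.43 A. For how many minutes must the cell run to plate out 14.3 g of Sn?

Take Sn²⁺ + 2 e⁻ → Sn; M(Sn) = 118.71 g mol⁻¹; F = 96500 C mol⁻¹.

159 min

n(Sn) = m/M = 14.3 / 118.71 = 0.1205 mol.
Each Sn atom requires 2 electrons, so n(e⁻) = 2 × 0.1205 = 0.2409 mol.
Q = n(e⁻)·F = 0.2409 × 96500 = 23250 C.
t = Q/I = 23250 / 2.430 A = 9568 s = 159 min.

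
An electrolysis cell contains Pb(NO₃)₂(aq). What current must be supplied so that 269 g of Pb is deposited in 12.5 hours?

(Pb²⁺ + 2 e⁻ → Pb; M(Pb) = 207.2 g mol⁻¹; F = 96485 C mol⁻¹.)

5.57 A

n(Pb) = 269 / 207.2 = 1.298 mol.
n(e⁻) = 2 × 1.298 = 2.597 mol.
Q = n(e⁻)·F = 2.597 × 96485 = 250500 C.
I = Q/t = 250500 / 45000 s = 5.57 A.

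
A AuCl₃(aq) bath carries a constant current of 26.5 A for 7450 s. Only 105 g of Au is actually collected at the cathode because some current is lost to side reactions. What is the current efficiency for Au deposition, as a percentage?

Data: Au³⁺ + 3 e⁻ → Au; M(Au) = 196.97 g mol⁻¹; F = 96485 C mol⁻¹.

Q = I·t = 26.50 × 7450.0 = 197400 C; n(e⁻) = 197400/96485 = 2.046 mol.
Theoretical n(Au) = n(e⁻)/3 = 0.6821 mol, i.e. m_theo = 0.6821 × 196.97 = 134.3 g.
Efficiency = m_actual / m_theo = 105 / 134.3 = 78.2 %.

78.2 %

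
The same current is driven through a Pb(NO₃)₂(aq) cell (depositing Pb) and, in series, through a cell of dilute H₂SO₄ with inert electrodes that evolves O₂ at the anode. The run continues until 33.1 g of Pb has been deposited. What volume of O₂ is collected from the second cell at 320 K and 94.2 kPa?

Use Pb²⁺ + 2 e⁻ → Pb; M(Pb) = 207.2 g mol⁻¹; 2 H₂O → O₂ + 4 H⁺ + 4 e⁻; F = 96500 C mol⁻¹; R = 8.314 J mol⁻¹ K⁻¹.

2.26 L

n(Pb) = 33.1 / 207.2 = 0.1597 mol, so n(e⁻) = 2 × 0.1597 = 0.3195 mol.
The cells are in series, so the same 0.3195 mol of electrons passes through the second cell.
2 H₂O → O₂ + 4 H⁺ + 4 e⁻ — 4 mol e⁻ per mol O₂, so n(O₂) = 0.3195/4 = 0.07987 mol.
V = nRT/P = (0.07987 × 8.314 × 320) / (94.2 × 10³) = 0.00226 m³ = 2.26 L.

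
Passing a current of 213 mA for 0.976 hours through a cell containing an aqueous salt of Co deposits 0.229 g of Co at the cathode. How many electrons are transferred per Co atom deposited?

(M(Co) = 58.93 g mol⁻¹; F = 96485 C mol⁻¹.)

Q = I·t = 0.2130 A × 3513.6 s = 748.4 C, so n(e⁻) = 748.4/96485 = 0.007757 mol.
n(Co) deposited = 0.229 / 58.93 = 0.003886 mol.
Electrons per atom = n(e⁻)/n(Co) = 0.007757 / 0.003886 = 2.00 ≈ 2, so the ion is Co²⁺.

2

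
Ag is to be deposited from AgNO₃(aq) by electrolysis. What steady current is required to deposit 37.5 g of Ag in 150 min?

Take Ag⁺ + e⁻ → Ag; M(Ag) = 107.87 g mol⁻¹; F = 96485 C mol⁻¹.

3.73 A

n(Ag) = 37.5 / 107.87 = 0.3476 mol.
n(e⁻) = 1 × 0.3476 = 0.3476 mol.
Q = n(e⁻)·F = 0.3476 × 96485 = 33540 C.
I = Q/t = 33540 / 9000.0 s = 3.73 A.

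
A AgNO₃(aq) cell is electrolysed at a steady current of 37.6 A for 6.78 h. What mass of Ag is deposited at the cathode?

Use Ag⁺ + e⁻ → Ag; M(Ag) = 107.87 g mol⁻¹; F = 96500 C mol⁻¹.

Q = I·t = 37.60 A × 24408 s = 917700 C.
n(e⁻) = Q/F = 917700 / 96500 = 9.510 mol.
Ag⁺ + e⁻ → Ag, so n(Ag) = n(e⁻)/1 = 9.510 mol.
m = n·M = 9.510 × 107.87 = 1030 g.

1030 g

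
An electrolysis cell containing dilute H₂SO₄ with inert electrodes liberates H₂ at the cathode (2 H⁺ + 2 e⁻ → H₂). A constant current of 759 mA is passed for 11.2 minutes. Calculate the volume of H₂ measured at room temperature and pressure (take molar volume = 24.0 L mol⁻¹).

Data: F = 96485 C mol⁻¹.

0.0634 L

Q = I·t = 0.7590 A × 672.00 s = 510.0 C.
n(e⁻) = Q/F = 510.0 / 96485 = 0.005286 mol.
2 electrons are transferred per H₂ molecule, so n(H₂) = 0.005286 / 2 = 0.002643 mol.
V = n × V_m = 0.002643 × 24.0 = 0.0634 L.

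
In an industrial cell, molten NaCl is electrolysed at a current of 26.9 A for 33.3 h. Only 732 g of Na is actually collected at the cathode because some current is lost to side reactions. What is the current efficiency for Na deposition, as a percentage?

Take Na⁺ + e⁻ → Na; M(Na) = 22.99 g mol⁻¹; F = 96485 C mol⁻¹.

95.3 %

Q = I·t = 26.90 × 119880 = 3225000 C; n(e⁻) = 3225000/96485 = 33.42 mol.
Theoretical n(Na) = n(e⁻)/1 = 33.42 mol, i.e. m_theo = 33.42 × 22.99 = 768.4 g.
Efficiency = m_actual / m_theo = 732 / 768.4 = 95.3 %.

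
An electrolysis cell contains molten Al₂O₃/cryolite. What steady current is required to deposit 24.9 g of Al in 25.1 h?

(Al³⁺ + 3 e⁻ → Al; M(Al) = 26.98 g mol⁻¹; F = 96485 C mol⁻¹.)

n(Al) = 24.9 / 26.98 = 0.9229 mol.
n(e⁻) = 3 × 0.9229 = 2.769 mol.
Q = n(e⁻)·F = 2.769 × 96485 = 267100 C.
I = Q/t = 267100 / 90360 s = 2.96 A.

2.96 A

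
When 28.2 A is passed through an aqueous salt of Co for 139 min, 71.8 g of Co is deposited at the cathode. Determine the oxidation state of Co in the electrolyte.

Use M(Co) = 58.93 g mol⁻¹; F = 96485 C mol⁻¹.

Q = I·t = 28.20 A × 8340.0 s = 235200 C, so n(e⁻) = 235200/96485 = 2.438 mol.
n(Co) deposited = 71.8 / 58.93 = 1.218 mol.
Electrons per atom = n(e⁻)/n(Co) = 2.438 / 1.218 = 2.00 ≈ 2, so the ion is Co²⁺.

+2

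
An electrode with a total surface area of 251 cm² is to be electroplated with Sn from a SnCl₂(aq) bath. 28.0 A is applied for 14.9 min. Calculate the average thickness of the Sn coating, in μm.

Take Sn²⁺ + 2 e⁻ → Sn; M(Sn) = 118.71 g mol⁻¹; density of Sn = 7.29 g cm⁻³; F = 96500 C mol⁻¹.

Q = I·t = 28.00 × 894.00 = 25030 C; n(e⁻) = 0.2594 mol.
n(Sn) = n(e⁻)/2 = 0.1297 mol, so m = 0.1297 × 118.71 = 15.40 g.
Volume = m/ρ = 15.40 / 7.29 = 2.112 cm³.
Thickness = V/A = 2.112 / 251 = 0.00841 cm = 84.1 μm.

84.1 μm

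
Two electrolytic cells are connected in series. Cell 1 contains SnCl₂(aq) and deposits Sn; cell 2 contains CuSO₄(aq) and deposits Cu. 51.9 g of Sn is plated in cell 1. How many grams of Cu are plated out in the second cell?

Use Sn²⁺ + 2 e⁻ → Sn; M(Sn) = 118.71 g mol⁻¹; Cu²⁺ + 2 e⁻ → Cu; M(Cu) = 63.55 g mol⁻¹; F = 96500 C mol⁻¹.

n(Sn) = 51.9 / 118.71 = 0.4372 mol.
Since Sn²⁺ + 2 e⁻ → Sn, n(e⁻) passed = 2 × 0.4372 = 0.8744 mol.
Cells in series carry the same charge, so the same 0.8744 mol of electrons passes through cell 2.
Cu²⁺ + 2 e⁻ → Cu, so n(Cu) = 0.8744 / 2 = 0.4372 mol.
m(Cu) = 0.4372 × 63.55 = 27.8 g.

27.8 g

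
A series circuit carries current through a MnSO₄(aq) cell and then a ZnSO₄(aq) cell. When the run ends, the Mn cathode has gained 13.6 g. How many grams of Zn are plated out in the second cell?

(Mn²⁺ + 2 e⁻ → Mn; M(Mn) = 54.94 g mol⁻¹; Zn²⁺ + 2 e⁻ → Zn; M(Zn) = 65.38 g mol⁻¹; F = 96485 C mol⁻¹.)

16.2 g

n(Mn) = 13.6 / 54.94 = 0.2475 mol.
Since Mn²⁺ + 2 e⁻ → Mn, n(e⁻) passed = 2 × 0.2475 = 0.4951 mol.
Cells in series carry the same charge, so the same 0.4951 mol of electrons passes through cell 2.
Zn²⁺ + 2 e⁻ → Zn, so n(Zn) = 0.4951 / 2 = 0.2475 mol.
m(Zn) = 0.2475 × 65.38 = 16.2 g.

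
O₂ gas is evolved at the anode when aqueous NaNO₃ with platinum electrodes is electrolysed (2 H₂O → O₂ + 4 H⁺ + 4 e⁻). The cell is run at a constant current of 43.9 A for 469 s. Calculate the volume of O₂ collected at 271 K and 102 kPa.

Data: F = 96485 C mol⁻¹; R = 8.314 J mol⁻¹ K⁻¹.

Q = I·t = 43.90 A × 469.00 s = 20590 C.
n(e⁻) = Q/F = 20590 / 96485 = 0.2134 mol.
4 electrons are transferred per O₂ molecule, so n(O₂) = 0.2134 / 4 = 0.05335 mol.
V = nRT/P = (0.05335 × 8.314 × 271) / (102 × 10³ Pa) = 0.00118 m³ = 1.18 L.

1.18 L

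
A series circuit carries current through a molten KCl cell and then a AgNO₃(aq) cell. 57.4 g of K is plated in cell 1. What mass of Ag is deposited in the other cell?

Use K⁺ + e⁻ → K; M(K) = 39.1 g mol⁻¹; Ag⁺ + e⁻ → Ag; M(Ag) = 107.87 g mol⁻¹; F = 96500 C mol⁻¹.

158 g

n(K) = 57.4 / 39.1 = 1.468 mol.
Since K⁺ + e⁻ → K, n(e⁻) passed = 1 × 1.468 = 1.468 mol.
Cells in series carry the same charge, so the same 1.468 mol of electrons passes through cell 2.
Ag⁺ + e⁻ → Ag, so n(Ag) = 1.468 / 1 = 1.468 mol.
m(Ag) = 1.468 × 107.87 = 158 g.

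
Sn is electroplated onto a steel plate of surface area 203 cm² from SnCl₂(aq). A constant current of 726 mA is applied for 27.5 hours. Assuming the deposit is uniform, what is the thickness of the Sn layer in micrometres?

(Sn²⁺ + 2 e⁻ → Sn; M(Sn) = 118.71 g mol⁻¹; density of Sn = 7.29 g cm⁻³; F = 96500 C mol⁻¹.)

Q = I·t = 0.7260 × 99000 = 71870 C; n(e⁻) = 0.7448 mol.
n(Sn) = n(e⁻)/2 = 0.3724 mol, so m = 0.3724 × 118.71 = 44.21 g.
Volume = m/ρ = 44.21 / 7.29 = 6.064 cm³.
Thickness = V/A = 6.064 / 203 = 0.0299 cm = 299 μm.

299 μm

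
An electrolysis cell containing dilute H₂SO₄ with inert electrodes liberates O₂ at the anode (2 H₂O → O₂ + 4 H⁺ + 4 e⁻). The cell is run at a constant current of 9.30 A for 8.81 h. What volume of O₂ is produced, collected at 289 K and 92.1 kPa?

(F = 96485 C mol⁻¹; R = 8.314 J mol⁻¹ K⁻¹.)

Q = I·t = 9.300 A × 31716 s = 295000 C.
n(e⁻) = Q/F = 295000 / 96485 = 3.057 mol.
4 electrons are transferred per O₂ molecule, so n(O₂) = 3.057 / 4 = 0.7643 mol.
V = nRT/P = (0.7643 × 8.314 × 289) / (92.1 × 10³ Pa) = 0.0199 m³ = 19.9 L.

19.9 L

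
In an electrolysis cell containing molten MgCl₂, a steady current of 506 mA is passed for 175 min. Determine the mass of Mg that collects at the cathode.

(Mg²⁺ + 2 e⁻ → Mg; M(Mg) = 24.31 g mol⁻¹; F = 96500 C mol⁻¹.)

Q = I·t = 0.5060 A × 10500 s = 5313 C.
n(e⁻) = Q/F = 5313 / 96500 = 0.05506 mol.
Mg²⁺ + 2 e⁻ → Mg, so n(Mg) = n(e⁻)/2 = 0.02753 mol.
m = n·M = 0.02753 × 24.31 = 0.669 g.

0.669 g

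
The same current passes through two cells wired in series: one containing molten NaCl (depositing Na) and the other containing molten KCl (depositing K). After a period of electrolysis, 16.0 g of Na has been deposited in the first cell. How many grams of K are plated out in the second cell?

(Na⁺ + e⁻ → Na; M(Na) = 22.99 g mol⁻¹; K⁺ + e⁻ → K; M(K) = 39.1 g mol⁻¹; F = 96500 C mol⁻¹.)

n(Na) = 16.0 / 22.99 = 0.6960 mol.
Since Na⁺ + e⁻ → Na, n(e⁻) passed = 1 × 0.6960 = 0.6960 mol.
Cells in series carry the same charge, so the same 0.6960 mol of electrons passes through cell 2.
K⁺ + e⁻ → K, so n(K) = 0.6960 / 1 = 0.6960 mol.
m(K) = 0.6960 × 39.1 = 27.2 g.

27.2 g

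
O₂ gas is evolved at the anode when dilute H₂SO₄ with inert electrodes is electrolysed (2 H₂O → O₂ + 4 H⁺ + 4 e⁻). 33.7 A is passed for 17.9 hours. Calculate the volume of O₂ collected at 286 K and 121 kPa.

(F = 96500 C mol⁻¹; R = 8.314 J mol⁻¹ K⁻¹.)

Q = I·t = 33.70 A × 64440 s = 2172000 C.
n(e⁻) = Q/F = 2172000 / 96500 = 22.50 mol.
4 electrons are transferred per O₂ molecule, so n(O₂) = 22.50 / 4 = 5.626 mol.
V = nRT/P = (5.626 × 8.314 × 286) / (121 × 10³ Pa) = 0.111 m³ = 111 L.

111 L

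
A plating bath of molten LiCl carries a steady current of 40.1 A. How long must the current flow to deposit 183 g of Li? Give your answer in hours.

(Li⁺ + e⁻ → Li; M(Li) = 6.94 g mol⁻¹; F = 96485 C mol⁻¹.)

n(Li) = m/M = 183 / 6.94 = 26.37 mol.
Each Li atom requires 1 electron, so n(e⁻) = 1 × 26.37 = 26.37 mol.
Q = n(e⁻)·F = 26.37 × 96485 = 2544000 C.
t = Q/I = 2544000 / 40.10 A = 63450 s = 17.6 h.

17.6 h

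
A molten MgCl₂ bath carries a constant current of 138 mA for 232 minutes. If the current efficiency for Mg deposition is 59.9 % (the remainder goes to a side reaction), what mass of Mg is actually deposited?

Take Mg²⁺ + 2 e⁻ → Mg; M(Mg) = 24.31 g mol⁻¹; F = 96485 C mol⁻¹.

Q = I·t = 0.1380 × 13920 = 1921 C.
n(e⁻) = 1921/96485 = 0.01991 mol; theoretically n(Mg) = 0.01991/2 = 0.009955 mol, m_theo = 0.2420 g.
At 59.9 % efficiency, m_actual = 0.599 × 0.2420 = 0.145 g.

0.145 g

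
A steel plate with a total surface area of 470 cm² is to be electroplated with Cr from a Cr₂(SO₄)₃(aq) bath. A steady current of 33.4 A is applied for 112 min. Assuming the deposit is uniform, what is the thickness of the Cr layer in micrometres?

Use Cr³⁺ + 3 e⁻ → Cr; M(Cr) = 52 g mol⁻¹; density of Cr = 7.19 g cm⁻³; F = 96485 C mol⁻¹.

119 μm

Q = I·t = 33.40 × 6720.0 = 224400 C; n(e⁻) = 2.326 mol.
n(Cr) = n(e⁻)/3 = 0.7754 mol, so m = 0.7754 × 52 = 40.32 g.
Volume = m/ρ = 40.32 / 7.19 = 5.608 cm³.
Thickness = V/A = 5.608 / 470 = 0.0119 cm = 119 μm.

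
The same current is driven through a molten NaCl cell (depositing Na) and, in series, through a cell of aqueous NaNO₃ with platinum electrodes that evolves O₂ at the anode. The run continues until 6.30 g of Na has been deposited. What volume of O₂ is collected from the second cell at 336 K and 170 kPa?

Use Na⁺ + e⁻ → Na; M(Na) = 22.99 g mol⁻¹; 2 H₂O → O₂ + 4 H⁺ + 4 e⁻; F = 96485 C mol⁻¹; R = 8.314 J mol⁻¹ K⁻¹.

n(Na) = 6.30 / 22.99 = 0.2740 mol, so n(e⁻) = 1 × 0.2740 = 0.2740 mol.
The cells are in series, so the same 0.2740 mol of electrons passes through the second cell.
2 H₂O → O₂ + 4 H⁺ + 4 e⁻ — 4 mol e⁻ per mol O₂, so n(O₂) = 0.2740/4 = 0.06851 mol.
V = nRT/P = (0.06851 × 8.314 × 336) / (170 × 10³) = 0.00113 m³ = 1.13 L.

1.13 L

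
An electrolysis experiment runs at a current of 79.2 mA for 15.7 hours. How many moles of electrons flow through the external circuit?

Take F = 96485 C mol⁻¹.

Q = I·t = 0.07920 A × 56520 s = 4476 C.
n(e⁻) = Q/F = 4476 / 96485 = 0.0464 mol.

0.0464 mol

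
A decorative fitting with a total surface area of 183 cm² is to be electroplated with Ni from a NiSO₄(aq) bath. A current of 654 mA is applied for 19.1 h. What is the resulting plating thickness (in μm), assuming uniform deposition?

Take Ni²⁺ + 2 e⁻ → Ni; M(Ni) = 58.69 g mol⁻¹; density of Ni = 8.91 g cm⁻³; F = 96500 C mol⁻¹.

Q = I·t = 0.6540 × 68760 = 44970 C; n(e⁻) = 0.4660 mol.
n(Ni) = n(e⁻)/2 = 0.2330 mol, so m = 0.2330 × 58.69 = 13.67 g.
Volume = m/ρ = 13.67 / 8.91 = 1.535 cm³.
Thickness = V/A = 1.535 / 183 = 0.00839 cm = 83.9 μm.

83.9 μm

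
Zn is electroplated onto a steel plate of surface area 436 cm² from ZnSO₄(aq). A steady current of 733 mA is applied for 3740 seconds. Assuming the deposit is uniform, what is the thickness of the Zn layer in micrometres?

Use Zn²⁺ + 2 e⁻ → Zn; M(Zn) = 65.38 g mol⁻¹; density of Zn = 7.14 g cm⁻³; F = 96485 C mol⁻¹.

2.98 μm

Q = I·t = 0.7330 × 3740.0 = 2741 C; n(e⁻) = 0.02841 mol.
n(Zn) = n(e⁻)/2 = 0.01421 mol, so m = 0.01421 × 65.38 = 0.9288 g.
Volume = m/ρ = 0.9288 / 7.14 = 0.1301 cm³.
Thickness = V/A = 0.1301 / 436 = 2.98 × 10⁻⁴ cm = 2.98 μm.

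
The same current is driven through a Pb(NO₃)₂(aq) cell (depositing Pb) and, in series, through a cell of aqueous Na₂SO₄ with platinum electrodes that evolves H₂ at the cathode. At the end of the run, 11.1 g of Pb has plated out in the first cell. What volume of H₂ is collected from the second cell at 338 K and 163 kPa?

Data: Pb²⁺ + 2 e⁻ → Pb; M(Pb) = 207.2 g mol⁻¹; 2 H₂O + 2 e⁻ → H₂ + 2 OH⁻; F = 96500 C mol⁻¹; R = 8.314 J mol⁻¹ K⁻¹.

0.924 L

n(Pb) = 11.1 / 207.2 = 0.05357 mol, so n(e⁻) = 2 × 0.05357 = 0.1071 mol.
The cells are in series, so the same 0.1071 mol of electrons passes through the second cell.
2 H₂O + 2 e⁻ → H₂ + 2 OH⁻ — 2 mol e⁻ per mol H₂, so n(H₂) = 0.1071/2 = 0.05357 mol.
V = nRT/P = (0.05357 × 8.314 × 338) / (163 × 10³) = 9.24 × 10⁻⁴ m³ = 0.924 L.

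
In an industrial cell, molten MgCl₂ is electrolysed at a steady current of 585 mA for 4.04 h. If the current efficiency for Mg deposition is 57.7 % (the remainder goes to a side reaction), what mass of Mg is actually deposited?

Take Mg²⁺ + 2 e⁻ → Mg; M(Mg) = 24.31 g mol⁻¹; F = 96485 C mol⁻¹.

Q = I·t = 0.5850 × 14544 = 8508 C.
n(e⁻) = 8508/96485 = 0.08818 mol; theoretically n(Mg) = 0.08818/2 = 0.04409 mol, m_theo = 1.072 g.
At 57.7 % efficiency, m_actual = 0.577 × 1.072 = 0.618 g.

0.618 g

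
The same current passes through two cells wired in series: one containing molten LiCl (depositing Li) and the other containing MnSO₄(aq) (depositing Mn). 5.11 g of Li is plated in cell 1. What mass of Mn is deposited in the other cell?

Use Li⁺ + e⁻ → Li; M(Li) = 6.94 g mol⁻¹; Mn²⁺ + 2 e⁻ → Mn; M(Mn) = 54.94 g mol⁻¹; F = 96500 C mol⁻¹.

20.2 g

n(Li) = 5.11 / 6.94 = 0.7363 mol.
Since Li⁺ + e⁻ → Li, n(e⁻) passed = 1 × 0.7363 = 0.7363 mol.
Cells in series carry the same charge, so the same 0.7363 mol of electrons passes through cell 2.
Mn²⁺ + 2 e⁻ → Mn, so n(Mn) = 0.7363 / 2 = 0.3682 mol.
m(Mn) = 0.3682 × 54.94 = 20.2 g.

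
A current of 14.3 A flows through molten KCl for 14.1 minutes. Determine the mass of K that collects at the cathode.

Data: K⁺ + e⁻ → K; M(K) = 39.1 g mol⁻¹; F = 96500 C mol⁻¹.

Q = I·t = 14.30 A × 846.00 s = 12100 C.
n(e⁻) = Q/F = 12100 / 96500 = 0.1254 mol.
K⁺ + e⁻ → K, so n(K) = n(e⁻)/1 = 0.1254 mol.
m = n·M = 0.1254 × 39.1 = 4.90 g.

4.90 g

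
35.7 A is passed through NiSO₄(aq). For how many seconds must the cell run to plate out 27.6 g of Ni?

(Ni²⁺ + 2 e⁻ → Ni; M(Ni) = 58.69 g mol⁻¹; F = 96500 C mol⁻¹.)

2540 s

n(Ni) = m/M = 27.6 / 58.69 = 0.4703 mol.
Each Ni atom requires 2 electrons, so n(e⁻) = 2 × 0.4703 = 0.9405 mol.
Q = n(e⁻)·F = 0.9405 × 96500 = 90760 C.
t = Q/I = 90760 / 35.70 A = 2542 s.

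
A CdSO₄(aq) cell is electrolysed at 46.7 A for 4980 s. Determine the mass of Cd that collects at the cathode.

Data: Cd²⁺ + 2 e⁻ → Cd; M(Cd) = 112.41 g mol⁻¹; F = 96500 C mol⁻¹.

Q = I·t = 46.70 A × 4980.0 s = 232600 C.
n(e⁻) = Q/F = 232600 / 96500 = 2.410 mol.
Cd²⁺ + 2 e⁻ → Cd, so n(Cd) = n(e⁻)/2 = 1.205 mol.
m = n·M = 1.205 × 112.41 = 135 g.

135 g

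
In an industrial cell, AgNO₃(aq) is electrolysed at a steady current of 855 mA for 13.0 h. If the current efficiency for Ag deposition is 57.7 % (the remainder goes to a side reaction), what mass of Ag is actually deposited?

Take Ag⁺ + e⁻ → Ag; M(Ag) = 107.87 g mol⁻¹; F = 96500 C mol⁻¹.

Q = I·t = 0.8550 × 46800 = 40010 C.
n(e⁻) = 40010/96500 = 0.4147 mol; theoretically n(Ag) = 0.4147/1 = 0.4147 mol, m_theo = 44.73 g.
At 57.7 % efficiency, m_actual = 0.577 × 44.73 = 25.8 g.

25.8 g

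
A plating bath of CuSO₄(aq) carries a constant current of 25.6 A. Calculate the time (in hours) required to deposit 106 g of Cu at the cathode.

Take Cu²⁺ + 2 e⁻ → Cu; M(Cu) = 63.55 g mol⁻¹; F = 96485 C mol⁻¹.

3.49 h

n(Cu) = m/M = 106 / 63.55 = 1.668 mol.
Each Cu atom requires 2 electrons, so n(e⁻) = 2 × 1.668 = 3.336 mol.
Q = n(e⁻)·F = 3.336 × 96485 = 321900 C.
t = Q/I = 321900 / 25.60 A = 12570 s = 3.49 h.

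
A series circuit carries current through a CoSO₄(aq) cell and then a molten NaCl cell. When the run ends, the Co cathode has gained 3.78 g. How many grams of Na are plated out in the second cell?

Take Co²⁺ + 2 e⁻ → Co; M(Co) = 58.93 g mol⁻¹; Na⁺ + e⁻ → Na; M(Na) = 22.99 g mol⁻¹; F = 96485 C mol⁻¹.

n(Co) = 3.78 / 58.93 = 0.06414 mol.
Since Co²⁺ + 2 e⁻ → Co, n(e⁻) passed = 2 × 0.06414 = 0.1283 mol.
Cells in series carry the same charge, so the same 0.1283 mol of electrons passes through cell 2.
Na⁺ + e⁻ → Na, so n(Na) = 0.1283 / 1 = 0.1283 mol.
m(Na) = 0.1283 × 22.99 = 2.95 g.

2.95 g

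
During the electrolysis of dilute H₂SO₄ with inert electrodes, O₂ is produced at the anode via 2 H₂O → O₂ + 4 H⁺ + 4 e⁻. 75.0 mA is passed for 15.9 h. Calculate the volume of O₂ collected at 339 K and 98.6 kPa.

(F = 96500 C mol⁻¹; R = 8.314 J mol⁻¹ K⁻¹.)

0.318 L

Q = I·t = 0.07500 A × 57240 s = 4293 C.
n(e⁻) = Q/F = 4293 / 96500 = 0.04449 mol.
4 electrons are transferred per O₂ molecule, so n(O₂) = 0.04449 / 4 = 0.01112 mol.
V = nRT/P = (0.01112 × 8.314 × 339) / (98.6 × 10³ Pa) = 3.18 × 10⁻⁴ m³ = 0.318 L.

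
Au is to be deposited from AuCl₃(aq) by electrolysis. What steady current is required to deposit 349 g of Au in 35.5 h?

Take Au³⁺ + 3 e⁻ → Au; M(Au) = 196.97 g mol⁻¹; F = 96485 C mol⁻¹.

4.01 A

n(Au) = 349 / 196.97 = 1.772 mol.
n(e⁻) = 3 × 1.772 = 5.316 mol.
Q = n(e⁻)·F = 5.316 × 96485 = 512900 C.
I = Q/t = 512900 / 127800 s = 4.01 A.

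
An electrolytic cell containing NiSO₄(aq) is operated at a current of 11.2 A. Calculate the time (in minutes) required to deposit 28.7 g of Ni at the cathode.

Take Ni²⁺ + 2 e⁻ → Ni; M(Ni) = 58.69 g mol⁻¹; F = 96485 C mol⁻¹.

n(Ni) = m/M = 28.7 / 58.69 = 0.4890 mol.
Each Ni atom requires 2 electrons, so n(e⁻) = 2 × 0.4890 = 0.9780 mol.
Q = n(e⁻)·F = 0.9780 × 96485 = 94360 C.
t = Q/I = 94360 / 11.20 A = 8425 s = 140 min.

140 min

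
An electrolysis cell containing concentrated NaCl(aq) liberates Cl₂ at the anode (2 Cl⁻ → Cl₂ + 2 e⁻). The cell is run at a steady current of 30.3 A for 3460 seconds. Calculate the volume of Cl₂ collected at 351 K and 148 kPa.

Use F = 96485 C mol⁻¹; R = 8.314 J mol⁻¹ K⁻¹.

Q = I·t = 30.30 A × 3460.0 s = 104800 C.
n(e⁻) = Q/F = 104800 / 96485 = 1.087 mol.
2 electrons are transferred per Cl₂ molecule, so n(Cl₂) = 1.087 / 2 = 0.5433 mol.
V = nRT/P = (0.5433 × 8.314 × 351) / (148 × 10³ Pa) = 0.0107 m³ = 10.7 L.

10.7 L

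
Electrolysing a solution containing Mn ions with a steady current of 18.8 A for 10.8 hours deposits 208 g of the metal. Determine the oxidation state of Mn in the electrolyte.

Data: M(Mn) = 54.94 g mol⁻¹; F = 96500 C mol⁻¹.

+2

Q = I·t = 18.80 A × 38880 s = 730900 C, so n(e⁻) = 730900/96500 = 7.575 mol.
n(Mn) deposited = 208 / 54.94 = 3.786 mol.
Electrons per atom = n(e⁻)/n(Mn) = 7.575 / 3.786 = 2.00 ≈ 2, so the ion is Mn²⁺.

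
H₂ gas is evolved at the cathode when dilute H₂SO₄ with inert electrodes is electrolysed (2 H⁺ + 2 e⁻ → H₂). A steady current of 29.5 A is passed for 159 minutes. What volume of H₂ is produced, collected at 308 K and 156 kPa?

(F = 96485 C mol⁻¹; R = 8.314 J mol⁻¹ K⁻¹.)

Q = I·t = 29.50 A × 9540.0 s = 281400 C.
n(e⁻) = Q/F = 281400 / 96485 = 2.917 mol.
2 electrons are transferred per H₂ molecule, so n(H₂) = 2.917 / 2 = 1.458 mol.
V = nRT/P = (1.458 × 8.314 × 308) / (156 × 10³ Pa) = 0.0239 m³ = 23.9 L.

23.9 L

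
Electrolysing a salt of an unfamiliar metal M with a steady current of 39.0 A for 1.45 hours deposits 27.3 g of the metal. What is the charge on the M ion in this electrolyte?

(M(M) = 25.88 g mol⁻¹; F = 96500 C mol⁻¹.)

Q = I·t = 39.00 A × 5220.0 s = 203600 C, so n(e⁻) = 203600/96500 = 2.110 mol.
n(M) deposited = 27.3 / 25.88 = 1.055 mol.
Electrons per atom = n(e⁻)/n(M) = 2.110 / 1.055 = 2.00 ≈ 2, so the ion is M²⁺.

+2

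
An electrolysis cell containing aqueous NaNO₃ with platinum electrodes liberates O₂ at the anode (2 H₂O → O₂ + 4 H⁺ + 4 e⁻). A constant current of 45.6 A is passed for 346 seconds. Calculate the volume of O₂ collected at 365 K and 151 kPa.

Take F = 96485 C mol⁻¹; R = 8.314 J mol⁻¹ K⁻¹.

0.822 L

Q = I·t = 45.60 A × 346.00 s = 15780 C.
n(e⁻) = Q/F = 15780 / 96485 = 0.1635 mol.
4 electrons are transferred per O₂ molecule, so n(O₂) = 0.1635 / 4 = 0.04088 mol.
V = nRT/P = (0.04088 × 8.314 × 365) / (151 × 10³ Pa) = 8.22 × 10⁻⁴ m³ = 0.822 L.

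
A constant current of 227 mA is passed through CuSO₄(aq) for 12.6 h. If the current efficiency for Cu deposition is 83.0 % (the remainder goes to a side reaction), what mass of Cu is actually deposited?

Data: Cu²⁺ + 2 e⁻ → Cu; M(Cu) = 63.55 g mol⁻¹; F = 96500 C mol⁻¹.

Q = I·t = 0.2270 × 45360 = 10300 C.
n(e⁻) = 10300/96500 = 0.1067 mol; theoretically n(Cu) = 0.1067/2 = 0.05335 mol, m_theo = 3.390 g.
At 83.0 % efficiency, m_actual = 0.830 × 3.390 = 2.81 g.

2.81 g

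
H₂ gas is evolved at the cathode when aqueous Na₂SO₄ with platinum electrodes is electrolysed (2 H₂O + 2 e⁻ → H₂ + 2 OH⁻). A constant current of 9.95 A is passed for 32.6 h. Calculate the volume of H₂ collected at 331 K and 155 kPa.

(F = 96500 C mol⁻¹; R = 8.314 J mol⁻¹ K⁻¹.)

107 L

Q = I·t = 9.950 A × 117360 s = 1168000 C.
n(e⁻) = Q/F = 1168000 / 96500 = 12.10 mol.
2 electrons are transferred per H₂ molecule, so n(H₂) = 12.10 / 2 = 6.050 mol.
V = nRT/P = (6.050 × 8.314 × 331) / (155 × 10³ Pa) = 0.107 m³ = 107 L.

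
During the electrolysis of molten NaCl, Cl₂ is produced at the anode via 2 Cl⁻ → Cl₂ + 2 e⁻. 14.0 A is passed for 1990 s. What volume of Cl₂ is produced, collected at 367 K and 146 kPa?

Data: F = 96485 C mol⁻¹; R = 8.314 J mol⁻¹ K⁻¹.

Q = I·t = 14.00 A × 1990.0 s = 27860 C.
n(e⁻) = Q/F = 27860 / 96485 = 0.2887 mol.
2 electrons are transferred per Cl₂ molecule, so n(Cl₂) = 0.2887 / 2 = 0.1444 mol.
V = nRT/P = (0.1444 × 8.314 × 367) / (146 × 10³ Pa) = 0.00302 m³ = 3.02 L.

3.02 L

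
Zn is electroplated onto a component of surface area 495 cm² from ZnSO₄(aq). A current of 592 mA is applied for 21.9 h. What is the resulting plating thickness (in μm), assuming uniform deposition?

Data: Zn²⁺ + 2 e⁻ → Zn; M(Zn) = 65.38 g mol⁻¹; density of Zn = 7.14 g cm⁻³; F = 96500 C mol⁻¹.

44.7 μm

Q = I·t = 0.5920 × 78840 = 46670 C; n(e⁻) = 0.4837 mol.
n(Zn) = n(e⁻)/2 = 0.2418 mol, so m = 0.2418 × 65.38 = 15.81 g.
Volume = m/ρ = 15.81 / 7.14 = 2.214 cm³.
Thickness = V/A = 2.214 / 495 = 0.00447 cm = 44.7 μm.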